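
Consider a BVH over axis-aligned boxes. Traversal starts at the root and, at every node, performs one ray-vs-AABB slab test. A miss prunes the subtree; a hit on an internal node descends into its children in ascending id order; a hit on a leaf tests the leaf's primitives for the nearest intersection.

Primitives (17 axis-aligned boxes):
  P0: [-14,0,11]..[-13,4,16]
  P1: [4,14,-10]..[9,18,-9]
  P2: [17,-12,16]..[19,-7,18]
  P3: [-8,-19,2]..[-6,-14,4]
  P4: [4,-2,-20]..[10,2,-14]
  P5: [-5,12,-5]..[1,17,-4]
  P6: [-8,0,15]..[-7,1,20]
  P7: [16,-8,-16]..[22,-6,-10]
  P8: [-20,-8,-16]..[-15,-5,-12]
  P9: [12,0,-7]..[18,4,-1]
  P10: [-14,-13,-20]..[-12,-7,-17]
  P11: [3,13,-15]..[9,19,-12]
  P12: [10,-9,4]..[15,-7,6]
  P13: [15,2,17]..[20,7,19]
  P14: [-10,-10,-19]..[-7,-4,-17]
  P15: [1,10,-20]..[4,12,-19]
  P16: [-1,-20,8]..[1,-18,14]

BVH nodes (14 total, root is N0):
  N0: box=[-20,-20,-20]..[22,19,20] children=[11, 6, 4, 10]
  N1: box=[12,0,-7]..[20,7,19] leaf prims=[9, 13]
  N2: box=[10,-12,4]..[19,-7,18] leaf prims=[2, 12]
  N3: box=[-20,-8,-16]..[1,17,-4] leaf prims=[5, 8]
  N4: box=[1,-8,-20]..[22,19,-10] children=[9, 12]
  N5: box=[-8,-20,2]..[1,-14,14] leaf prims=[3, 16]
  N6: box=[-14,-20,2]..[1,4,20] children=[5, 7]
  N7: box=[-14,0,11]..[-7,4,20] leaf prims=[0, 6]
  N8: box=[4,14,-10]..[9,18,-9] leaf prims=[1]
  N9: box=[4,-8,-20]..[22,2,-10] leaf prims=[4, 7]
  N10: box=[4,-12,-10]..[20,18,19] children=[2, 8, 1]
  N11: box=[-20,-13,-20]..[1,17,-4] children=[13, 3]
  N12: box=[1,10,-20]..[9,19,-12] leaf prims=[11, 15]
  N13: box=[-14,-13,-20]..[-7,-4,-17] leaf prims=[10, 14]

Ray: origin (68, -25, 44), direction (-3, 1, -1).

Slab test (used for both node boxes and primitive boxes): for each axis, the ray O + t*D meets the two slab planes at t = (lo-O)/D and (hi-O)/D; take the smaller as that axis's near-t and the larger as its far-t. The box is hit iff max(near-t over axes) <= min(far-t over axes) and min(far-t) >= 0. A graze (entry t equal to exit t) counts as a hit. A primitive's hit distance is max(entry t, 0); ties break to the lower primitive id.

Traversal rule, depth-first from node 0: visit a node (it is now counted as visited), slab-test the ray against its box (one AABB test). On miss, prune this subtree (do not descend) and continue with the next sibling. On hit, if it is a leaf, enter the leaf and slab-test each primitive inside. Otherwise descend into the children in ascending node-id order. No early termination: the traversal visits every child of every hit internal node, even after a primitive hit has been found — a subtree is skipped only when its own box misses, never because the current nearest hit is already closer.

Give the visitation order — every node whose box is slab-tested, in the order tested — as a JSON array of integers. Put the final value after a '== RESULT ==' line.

Walk:
N0 x:[46/3,88/3] y:[5,44] z:[24,64] -> hit [24,88/3], descend [4, 6, 10, 11]
  N4 x:[46/3,67/3] y:[17,44] z:[54,64] -> miss, prune
  N6 x:[67/3,82/3] y:[5,29] z:[24,42] -> hit [24,82/3], descend [5, 7]
    N5 x:[67/3,76/3] y:[5,11] z:[30,42] -> miss, prune
    N7 x:[25,82/3] y:[25,29] z:[24,33] -> hit [25,82/3] leaf, test {P0(miss), P6@t=25}
  N10 x:[16,64/3] y:[13,43] z:[25,54] -> miss, prune
  N11 x:[67/3,88/3] y:[12,42] z:[48,64] -> miss, prune

order=[0, 4, 6, 5, 7, 10, 11]  |boxes|=7  |leaves|=1  hit=P6

== RESULT ==
[0, 4, 6, 5, 7, 10, 11]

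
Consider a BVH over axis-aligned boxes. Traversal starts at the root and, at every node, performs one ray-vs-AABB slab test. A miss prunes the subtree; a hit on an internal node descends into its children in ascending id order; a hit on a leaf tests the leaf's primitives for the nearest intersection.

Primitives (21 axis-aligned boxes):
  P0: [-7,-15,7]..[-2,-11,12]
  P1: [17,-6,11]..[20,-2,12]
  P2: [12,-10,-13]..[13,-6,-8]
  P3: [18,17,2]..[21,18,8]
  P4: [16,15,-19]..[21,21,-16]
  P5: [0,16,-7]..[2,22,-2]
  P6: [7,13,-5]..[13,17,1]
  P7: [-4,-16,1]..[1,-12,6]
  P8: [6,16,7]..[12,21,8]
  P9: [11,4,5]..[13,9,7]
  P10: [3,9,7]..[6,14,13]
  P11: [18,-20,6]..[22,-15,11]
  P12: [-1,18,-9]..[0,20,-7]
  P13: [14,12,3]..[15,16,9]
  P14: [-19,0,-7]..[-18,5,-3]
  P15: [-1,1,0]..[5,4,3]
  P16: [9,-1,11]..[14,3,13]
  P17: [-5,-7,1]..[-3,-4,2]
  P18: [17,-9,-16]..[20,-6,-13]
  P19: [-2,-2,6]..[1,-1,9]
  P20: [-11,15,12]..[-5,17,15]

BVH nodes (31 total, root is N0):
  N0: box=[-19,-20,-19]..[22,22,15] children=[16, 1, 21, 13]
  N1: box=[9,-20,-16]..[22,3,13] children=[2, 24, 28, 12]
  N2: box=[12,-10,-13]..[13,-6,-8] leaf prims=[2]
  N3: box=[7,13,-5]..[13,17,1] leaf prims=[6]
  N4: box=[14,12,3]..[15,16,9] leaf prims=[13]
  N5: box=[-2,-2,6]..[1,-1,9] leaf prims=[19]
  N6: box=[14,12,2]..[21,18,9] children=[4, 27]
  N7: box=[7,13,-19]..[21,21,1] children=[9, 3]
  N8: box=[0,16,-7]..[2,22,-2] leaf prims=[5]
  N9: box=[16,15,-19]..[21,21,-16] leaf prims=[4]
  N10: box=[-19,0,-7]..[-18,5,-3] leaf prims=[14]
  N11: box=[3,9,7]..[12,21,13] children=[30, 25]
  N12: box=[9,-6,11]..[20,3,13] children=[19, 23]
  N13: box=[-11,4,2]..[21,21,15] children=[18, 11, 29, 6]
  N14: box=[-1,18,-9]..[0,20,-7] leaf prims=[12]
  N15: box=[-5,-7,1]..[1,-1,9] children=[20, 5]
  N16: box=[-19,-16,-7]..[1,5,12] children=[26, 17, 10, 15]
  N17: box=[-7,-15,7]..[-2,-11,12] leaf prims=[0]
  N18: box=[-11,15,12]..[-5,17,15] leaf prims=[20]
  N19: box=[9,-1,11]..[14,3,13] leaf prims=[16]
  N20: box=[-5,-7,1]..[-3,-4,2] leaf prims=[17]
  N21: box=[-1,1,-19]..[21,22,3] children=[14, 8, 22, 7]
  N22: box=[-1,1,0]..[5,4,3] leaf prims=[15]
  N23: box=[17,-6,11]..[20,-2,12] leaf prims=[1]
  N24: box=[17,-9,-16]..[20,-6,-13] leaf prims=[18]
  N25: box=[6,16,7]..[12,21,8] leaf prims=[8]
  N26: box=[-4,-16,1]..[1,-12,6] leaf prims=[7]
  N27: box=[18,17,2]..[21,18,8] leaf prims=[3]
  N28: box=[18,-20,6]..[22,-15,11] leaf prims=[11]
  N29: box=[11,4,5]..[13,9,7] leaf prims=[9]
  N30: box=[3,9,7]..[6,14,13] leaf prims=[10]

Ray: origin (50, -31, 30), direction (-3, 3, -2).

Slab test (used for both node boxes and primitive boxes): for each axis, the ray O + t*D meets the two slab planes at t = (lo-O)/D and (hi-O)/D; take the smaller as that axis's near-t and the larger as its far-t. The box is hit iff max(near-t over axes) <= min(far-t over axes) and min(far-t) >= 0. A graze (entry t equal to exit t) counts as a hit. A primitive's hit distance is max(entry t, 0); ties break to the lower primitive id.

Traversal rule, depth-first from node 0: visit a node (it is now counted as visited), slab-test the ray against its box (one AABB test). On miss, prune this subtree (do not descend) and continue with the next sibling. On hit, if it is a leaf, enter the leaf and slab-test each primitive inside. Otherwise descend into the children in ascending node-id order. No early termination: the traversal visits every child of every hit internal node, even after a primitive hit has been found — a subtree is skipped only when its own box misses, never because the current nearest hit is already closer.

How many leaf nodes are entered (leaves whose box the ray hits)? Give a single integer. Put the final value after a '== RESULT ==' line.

Trace the traversal:
N0 x:[28/3,23] y:[11/3,53/3] z:[15/2,49/2] -> hit [28/3,53/3], descend [1, 13, 16, 21]
  N1 x:[28/3,41/3] y:[11/3,34/3] z:[17/2,23] -> hit [28/3,34/3], descend [2, 12, 24, 28]
    N2 x:[37/3,38/3] y:[7,25/3] z:[19,43/2] -> miss, prune
    N12 x:[10,41/3] y:[25/3,34/3] z:[17/2,19/2] -> miss, prune
    N24 x:[10,11] y:[22/3,25/3] z:[43/2,23] -> miss, prune
    N28 x:[28/3,32/3] y:[11/3,16/3] z:[19/2,12] -> miss, prune
  N13 x:[29/3,61/3] y:[35/3,52/3] z:[15/2,14] -> hit [35/3,14], descend [6, 11, 18, 29]
    N6 x:[29/3,12] y:[43/3,49/3] z:[21/2,14] -> miss, prune
    N11 x:[38/3,47/3] y:[40/3,52/3] z:[17/2,23/2] -> miss, prune
    N18 x:[55/3,61/3] y:[46/3,16] z:[15/2,9] -> miss, prune
    N29 x:[37/3,13] y:[35/3,40/3] z:[23/2,25/2] -> hit [37/3,25/2] leaf, test {P9@t=37/3}
  N16 x:[49/3,23] y:[5,12] z:[9,37/2] -> miss, prune
  N21 x:[29/3,17] y:[32/3,53/3] z:[27/2,49/2] -> hit [27/2,17], descend [7, 8, 14, 22]
    N7 x:[29/3,43/3] y:[44/3,52/3] z:[29/2,49/2] -> miss, prune
    N8 x:[16,50/3] y:[47/3,53/3] z:[16,37/2] -> hit [16,50/3] leaf, test {P5@t=16}
    N14 x:[50/3,17] y:[49/3,17] z:[37/2,39/2] -> miss, prune
    N22 x:[15,17] y:[32/3,35/3] z:[27/2,15] -> miss, prune

order=[0, 1, 2, 12, 24, 28, 13, 6, 11, 18, 29, 16, 21, 7, 8, 14, 22]  |boxes|=17  |leaves|=2  hit=P9

== RESULT ==
2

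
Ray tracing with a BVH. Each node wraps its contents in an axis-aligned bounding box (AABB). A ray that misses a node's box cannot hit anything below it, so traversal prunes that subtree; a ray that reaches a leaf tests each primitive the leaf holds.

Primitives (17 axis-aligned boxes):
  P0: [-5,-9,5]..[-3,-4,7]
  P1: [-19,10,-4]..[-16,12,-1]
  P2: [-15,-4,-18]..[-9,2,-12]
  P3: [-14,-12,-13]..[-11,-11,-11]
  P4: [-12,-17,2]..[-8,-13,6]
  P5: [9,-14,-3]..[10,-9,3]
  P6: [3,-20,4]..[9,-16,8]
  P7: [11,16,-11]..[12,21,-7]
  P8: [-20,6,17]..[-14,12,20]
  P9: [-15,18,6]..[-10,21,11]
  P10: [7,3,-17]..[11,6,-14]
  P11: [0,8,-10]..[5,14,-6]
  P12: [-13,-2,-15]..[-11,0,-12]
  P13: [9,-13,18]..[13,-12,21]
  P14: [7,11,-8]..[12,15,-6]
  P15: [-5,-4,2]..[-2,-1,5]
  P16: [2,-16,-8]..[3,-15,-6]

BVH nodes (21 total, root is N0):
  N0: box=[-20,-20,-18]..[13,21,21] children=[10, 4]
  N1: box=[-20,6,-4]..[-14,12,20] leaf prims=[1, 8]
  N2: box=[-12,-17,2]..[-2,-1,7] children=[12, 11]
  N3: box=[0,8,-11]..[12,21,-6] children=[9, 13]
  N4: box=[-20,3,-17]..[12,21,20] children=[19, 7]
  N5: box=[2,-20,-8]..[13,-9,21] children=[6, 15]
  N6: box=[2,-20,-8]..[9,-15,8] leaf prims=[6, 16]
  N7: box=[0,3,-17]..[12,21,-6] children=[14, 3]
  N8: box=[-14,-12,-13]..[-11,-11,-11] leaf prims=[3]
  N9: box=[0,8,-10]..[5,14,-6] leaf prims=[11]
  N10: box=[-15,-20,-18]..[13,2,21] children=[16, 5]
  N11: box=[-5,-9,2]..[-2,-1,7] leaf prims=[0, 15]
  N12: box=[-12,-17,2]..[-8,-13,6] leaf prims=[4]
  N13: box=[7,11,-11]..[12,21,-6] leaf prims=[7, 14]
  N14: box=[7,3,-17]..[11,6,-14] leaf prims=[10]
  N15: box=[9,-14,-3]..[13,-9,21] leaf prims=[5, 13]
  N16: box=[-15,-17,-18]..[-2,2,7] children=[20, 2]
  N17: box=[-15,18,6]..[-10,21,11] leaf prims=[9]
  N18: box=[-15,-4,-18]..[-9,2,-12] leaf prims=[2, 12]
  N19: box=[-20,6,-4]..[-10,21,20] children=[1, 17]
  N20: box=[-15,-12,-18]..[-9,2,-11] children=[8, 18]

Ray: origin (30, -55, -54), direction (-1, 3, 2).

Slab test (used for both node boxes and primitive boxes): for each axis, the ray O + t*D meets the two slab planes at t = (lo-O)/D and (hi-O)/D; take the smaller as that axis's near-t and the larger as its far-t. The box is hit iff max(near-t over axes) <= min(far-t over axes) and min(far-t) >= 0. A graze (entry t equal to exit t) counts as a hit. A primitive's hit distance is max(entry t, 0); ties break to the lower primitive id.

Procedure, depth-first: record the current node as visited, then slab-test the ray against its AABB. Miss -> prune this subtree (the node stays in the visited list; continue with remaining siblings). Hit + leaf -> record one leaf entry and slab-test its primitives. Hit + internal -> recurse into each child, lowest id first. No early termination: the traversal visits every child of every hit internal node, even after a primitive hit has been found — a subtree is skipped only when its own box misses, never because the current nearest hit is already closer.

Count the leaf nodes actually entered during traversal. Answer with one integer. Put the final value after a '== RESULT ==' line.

Trace the traversal:
N0 x:[17,50] y:[35/3,76/3] z:[18,75/2] -> hit [18,76/3], descend [4, 10]
  N4 x:[18,50] y:[58/3,76/3] z:[37/2,37] -> hit [58/3,76/3], descend [7, 19]
    N7 x:[18,30] y:[58/3,76/3] z:[37/2,24] -> hit [58/3,24], descend [3, 14]
      N3 x:[18,30] y:[21,76/3] z:[43/2,24] -> hit [43/2,24], descend [9, 13]
        N9 x:[25,30] y:[21,23] z:[22,24] -> miss, prune
        N13 x:[18,23] y:[22,76/3] z:[43/2,24] -> hit [22,23] leaf, test {P7(miss), P14@t=23}
      N14 x:[19,23] y:[58/3,61/3] z:[37/2,20] -> hit [58/3,20] leaf, test {P10@t=58/3}
    N19 x:[40,50] y:[61/3,76/3] z:[25,37] -> miss, prune
  N10 x:[17,45] y:[35/3,19] z:[18,75/2] -> hit [18,19], descend [5, 16]
    N5 x:[17,28] y:[35/3,46/3] z:[23,75/2] -> miss, prune
    N16 x:[32,45] y:[38/3,19] z:[18,61/2] -> miss, prune

order=[0, 4, 7, 3, 9, 13, 14, 19, 10, 5, 16]  |boxes|=11  |leaves|=2  hit=P10

== RESULT ==
2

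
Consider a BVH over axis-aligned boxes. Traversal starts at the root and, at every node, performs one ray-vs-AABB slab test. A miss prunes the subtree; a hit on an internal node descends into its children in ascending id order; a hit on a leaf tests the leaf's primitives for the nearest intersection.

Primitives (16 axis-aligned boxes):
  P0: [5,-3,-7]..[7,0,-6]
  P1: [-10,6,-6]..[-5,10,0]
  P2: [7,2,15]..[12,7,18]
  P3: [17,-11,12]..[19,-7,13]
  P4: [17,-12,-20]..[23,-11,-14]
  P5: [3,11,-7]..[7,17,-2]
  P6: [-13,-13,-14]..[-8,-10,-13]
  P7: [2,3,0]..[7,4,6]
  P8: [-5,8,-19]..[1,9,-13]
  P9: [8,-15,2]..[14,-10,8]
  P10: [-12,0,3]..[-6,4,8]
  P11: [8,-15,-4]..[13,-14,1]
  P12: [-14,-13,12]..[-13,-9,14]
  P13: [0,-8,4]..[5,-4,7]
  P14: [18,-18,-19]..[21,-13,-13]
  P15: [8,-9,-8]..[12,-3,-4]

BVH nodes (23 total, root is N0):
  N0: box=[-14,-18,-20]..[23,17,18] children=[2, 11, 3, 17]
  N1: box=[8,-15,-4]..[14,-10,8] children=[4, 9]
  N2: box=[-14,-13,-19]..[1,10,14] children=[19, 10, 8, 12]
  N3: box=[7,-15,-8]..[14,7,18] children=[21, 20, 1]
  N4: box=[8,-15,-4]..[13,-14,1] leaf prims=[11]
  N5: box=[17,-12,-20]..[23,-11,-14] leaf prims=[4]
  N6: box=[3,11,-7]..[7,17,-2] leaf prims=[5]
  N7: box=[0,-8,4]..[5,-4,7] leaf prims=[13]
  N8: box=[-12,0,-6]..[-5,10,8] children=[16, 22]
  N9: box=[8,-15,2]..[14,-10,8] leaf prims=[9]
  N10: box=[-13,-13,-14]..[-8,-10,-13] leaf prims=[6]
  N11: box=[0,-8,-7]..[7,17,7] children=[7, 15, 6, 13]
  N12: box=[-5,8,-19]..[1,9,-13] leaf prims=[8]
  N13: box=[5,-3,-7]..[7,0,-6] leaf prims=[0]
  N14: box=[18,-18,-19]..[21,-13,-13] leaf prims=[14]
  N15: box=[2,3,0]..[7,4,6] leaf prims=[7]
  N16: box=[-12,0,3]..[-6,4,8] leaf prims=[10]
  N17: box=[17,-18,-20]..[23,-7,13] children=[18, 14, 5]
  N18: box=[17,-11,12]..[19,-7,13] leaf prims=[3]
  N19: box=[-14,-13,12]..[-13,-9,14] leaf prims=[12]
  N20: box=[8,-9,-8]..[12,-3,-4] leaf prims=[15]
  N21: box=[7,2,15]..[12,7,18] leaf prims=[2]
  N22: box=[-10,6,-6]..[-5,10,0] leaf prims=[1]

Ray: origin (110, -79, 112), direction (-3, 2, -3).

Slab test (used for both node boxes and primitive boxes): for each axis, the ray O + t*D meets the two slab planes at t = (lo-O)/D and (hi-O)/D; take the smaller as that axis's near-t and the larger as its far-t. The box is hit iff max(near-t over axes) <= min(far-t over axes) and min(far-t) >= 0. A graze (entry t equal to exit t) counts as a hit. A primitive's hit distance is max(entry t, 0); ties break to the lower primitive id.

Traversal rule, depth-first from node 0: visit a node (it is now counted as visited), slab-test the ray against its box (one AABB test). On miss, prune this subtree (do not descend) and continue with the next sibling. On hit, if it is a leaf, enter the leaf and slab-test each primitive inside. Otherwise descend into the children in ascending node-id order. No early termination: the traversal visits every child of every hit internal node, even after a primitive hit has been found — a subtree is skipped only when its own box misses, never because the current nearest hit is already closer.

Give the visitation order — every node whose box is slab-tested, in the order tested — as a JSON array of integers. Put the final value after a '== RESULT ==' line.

Trace the traversal:
N0 x:[29,124/3] y:[61/2,48] z:[94/3,44] -> hit [94/3,124/3], descend [2, 3, 11, 17]
  N2 x:[109/3,124/3] y:[33,89/2] z:[98/3,131/3] -> hit [109/3,124/3], descend [8, 10, 12, 19]
    N8 x:[115/3,122/3] y:[79/2,89/2] z:[104/3,118/3] -> miss, prune
    N10 x:[118/3,41] y:[33,69/2] z:[125/3,42] -> miss, prune
    N12 x:[109/3,115/3] y:[87/2,44] z:[125/3,131/3] -> miss, prune
    N19 x:[41,124/3] y:[33,35] z:[98/3,100/3] -> miss, prune
  N3 x:[32,103/3] y:[32,43] z:[94/3,40] -> hit [32,103/3], descend [1, 20, 21]
    N1 x:[32,34] y:[32,69/2] z:[104/3,116/3] -> miss, prune
    N20 x:[98/3,34] y:[35,38] z:[116/3,40] -> miss, prune
    N21 x:[98/3,103/3] y:[81/2,43] z:[94/3,97/3] -> miss, prune
  N11 x:[103/3,110/3] y:[71/2,48] z:[35,119/3] -> hit [71/2,110/3], descend [6, 7, 13, 15]
    N6 x:[103/3,107/3] y:[45,48] z:[38,119/3] -> miss, prune
    N7 x:[35,110/3] y:[71/2,75/2] z:[35,36] -> hit [71/2,36] leaf, test {P13@t=71/2}
    N13 x:[103/3,35] y:[38,79/2] z:[118/3,119/3] -> miss, prune
    N15 x:[103/3,36] y:[41,83/2] z:[106/3,112/3] -> miss, prune
  N17 x:[29,31] y:[61/2,36] z:[33,44] -> miss, prune

Visited [0, 2, 8, 10, 12, 19, 3, 1, 20, 21, 11, 6, 7, 13, 15, 17]. Tests: 16 box, 1 leaf. Nearest: P13.

== RESULT ==
[0, 2, 8, 10, 12, 19, 3, 1, 20, 21, 11, 6, 7, 13, 15, 17]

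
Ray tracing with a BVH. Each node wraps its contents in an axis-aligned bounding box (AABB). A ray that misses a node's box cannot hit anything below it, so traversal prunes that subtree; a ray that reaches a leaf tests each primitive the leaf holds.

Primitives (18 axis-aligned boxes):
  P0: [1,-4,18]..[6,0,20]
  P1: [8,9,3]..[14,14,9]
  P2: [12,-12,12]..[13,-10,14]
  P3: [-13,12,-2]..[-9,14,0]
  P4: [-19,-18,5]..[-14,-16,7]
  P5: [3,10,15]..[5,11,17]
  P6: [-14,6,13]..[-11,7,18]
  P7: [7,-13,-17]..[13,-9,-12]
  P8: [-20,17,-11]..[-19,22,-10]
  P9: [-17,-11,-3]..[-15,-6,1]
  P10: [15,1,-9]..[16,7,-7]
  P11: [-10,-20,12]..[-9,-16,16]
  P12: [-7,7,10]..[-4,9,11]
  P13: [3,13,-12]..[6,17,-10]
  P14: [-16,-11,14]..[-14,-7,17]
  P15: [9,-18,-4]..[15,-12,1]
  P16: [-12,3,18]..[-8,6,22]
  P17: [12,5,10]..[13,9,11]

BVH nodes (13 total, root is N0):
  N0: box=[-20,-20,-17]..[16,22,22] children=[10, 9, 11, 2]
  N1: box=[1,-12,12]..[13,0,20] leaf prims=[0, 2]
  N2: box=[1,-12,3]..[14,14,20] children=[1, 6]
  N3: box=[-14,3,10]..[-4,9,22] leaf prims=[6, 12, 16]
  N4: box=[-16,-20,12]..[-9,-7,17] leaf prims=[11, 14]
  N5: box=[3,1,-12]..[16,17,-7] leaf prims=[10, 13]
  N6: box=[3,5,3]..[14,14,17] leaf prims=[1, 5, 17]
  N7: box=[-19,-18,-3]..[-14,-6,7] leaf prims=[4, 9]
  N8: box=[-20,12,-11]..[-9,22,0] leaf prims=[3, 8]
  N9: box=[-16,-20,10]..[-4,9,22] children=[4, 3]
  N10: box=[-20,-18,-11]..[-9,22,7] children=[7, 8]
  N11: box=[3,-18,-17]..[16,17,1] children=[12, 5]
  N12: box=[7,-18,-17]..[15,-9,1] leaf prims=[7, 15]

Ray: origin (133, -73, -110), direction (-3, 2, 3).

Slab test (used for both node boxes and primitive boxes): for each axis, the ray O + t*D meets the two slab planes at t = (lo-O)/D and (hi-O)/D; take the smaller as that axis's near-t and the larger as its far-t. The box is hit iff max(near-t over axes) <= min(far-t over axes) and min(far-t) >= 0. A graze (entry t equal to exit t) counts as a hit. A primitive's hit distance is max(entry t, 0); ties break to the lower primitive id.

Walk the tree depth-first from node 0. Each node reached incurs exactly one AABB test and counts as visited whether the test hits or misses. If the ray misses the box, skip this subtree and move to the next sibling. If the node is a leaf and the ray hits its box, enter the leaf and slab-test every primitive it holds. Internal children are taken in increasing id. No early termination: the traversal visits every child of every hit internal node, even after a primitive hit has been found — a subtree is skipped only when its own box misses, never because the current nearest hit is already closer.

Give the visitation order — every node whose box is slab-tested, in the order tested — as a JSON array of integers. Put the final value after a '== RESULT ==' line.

Trace the traversal:
N0 x:[39,51] y:[53/2,95/2] z:[31,44] -> hit [39,44], descend [2, 9, 10, 11]
  N2 x:[119/3,44] y:[61/2,87/2] z:[113/3,130/3] -> hit [119/3,130/3], descend [1, 6]
    N1 x:[40,44] y:[61/2,73/2] z:[122/3,130/3] -> miss, prune
    N6 x:[119/3,130/3] y:[39,87/2] z:[113/3,127/3] -> hit [119/3,127/3] leaf, test {P1(miss), P5(miss), P17@t=40}
  N9 x:[137/3,149/3] y:[53/2,41] z:[40,44] -> miss, prune
  N10 x:[142/3,51] y:[55/2,95/2] z:[33,39] -> miss, prune
  N11 x:[39,130/3] y:[55/2,45] z:[31,37] -> miss, prune

Visited [0, 2, 1, 6, 9, 10, 11]. Tests: 7 box, 1 leaf. Nearest: P17.

== RESULT ==
[0, 2, 1, 6, 9, 10, 11]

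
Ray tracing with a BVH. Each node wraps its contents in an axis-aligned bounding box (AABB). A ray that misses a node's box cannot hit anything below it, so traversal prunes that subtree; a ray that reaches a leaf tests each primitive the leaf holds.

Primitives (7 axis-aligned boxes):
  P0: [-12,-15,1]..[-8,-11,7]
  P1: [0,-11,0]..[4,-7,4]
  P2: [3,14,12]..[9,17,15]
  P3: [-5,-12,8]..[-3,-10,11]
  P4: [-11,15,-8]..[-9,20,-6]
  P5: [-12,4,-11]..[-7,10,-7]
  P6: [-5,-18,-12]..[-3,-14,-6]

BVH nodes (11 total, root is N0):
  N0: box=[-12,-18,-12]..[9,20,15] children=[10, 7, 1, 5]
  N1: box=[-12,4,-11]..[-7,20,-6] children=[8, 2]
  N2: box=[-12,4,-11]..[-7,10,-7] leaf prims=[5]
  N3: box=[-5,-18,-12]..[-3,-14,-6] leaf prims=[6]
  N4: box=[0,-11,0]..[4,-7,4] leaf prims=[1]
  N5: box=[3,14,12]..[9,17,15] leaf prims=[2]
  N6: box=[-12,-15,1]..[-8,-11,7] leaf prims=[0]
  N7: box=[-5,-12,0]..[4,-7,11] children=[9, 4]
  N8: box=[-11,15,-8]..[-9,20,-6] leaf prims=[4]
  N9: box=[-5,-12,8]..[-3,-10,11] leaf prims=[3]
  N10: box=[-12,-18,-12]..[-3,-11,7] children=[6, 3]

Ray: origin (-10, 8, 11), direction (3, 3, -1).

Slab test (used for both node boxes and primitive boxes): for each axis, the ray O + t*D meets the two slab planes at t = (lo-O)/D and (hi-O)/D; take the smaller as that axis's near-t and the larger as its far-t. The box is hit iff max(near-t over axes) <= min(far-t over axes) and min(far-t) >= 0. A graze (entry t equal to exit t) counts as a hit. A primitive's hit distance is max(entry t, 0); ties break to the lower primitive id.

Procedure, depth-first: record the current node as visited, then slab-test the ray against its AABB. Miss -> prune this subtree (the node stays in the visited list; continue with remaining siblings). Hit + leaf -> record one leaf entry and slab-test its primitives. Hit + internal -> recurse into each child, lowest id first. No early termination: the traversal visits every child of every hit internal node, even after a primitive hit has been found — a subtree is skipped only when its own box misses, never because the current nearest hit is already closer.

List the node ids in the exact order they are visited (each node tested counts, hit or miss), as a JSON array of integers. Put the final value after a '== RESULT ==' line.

Walk:
N0 x:[-2/3,19/3] y:[-26/3,4] z:[-4,23] -> hit [-2/3,4], descend [1, 5, 7, 10]
  N1 x:[-2/3,1] y:[-4/3,4] z:[17,22] -> miss, prune
  N5 x:[13/3,19/3] y:[2,3] z:[-4,-1] -> miss, prune
  N7 x:[5/3,14/3] y:[-20/3,-5] z:[0,11] -> miss, prune
  N10 x:[-2/3,7/3] y:[-26/3,-19/3] z:[4,23] -> miss, prune

Summary -> nodes [0, 1, 5, 7, 10]; box-tests=5; leaf-entries=0; first=miss

== RESULT ==
[0, 1, 5, 7, 10]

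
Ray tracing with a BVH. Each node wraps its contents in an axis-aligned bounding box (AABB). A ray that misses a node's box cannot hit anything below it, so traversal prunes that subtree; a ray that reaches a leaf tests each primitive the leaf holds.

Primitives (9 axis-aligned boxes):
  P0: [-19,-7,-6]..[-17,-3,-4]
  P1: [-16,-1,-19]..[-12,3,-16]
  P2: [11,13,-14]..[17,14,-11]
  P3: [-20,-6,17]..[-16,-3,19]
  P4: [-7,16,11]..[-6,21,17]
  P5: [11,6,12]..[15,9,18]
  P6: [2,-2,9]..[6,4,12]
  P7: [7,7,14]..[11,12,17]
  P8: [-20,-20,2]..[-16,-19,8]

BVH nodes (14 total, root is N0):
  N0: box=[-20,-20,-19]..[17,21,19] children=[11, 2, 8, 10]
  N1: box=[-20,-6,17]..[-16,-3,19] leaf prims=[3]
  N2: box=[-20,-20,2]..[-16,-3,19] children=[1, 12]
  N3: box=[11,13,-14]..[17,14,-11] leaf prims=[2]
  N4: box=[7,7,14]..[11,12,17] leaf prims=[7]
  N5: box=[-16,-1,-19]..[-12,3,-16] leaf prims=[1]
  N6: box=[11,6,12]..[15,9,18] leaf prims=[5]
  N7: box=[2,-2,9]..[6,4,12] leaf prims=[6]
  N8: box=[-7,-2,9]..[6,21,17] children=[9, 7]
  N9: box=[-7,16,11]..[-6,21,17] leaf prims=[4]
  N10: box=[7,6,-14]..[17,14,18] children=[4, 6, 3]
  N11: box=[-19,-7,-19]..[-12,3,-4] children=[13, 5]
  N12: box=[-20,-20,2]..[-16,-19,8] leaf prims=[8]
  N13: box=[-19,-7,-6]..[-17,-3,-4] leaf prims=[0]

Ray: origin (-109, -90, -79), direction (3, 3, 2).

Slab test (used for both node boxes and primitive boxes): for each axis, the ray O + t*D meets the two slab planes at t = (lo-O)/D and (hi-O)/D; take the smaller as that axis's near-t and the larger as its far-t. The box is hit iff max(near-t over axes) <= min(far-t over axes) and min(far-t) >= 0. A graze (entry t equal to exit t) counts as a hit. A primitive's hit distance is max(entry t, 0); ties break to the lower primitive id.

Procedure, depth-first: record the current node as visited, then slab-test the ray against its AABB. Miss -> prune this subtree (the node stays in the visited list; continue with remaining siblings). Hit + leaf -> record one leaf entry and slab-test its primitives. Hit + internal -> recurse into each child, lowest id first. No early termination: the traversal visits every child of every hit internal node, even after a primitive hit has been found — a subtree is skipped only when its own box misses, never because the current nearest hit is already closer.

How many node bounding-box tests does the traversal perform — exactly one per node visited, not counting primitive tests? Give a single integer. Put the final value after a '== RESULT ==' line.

Traverse from the root:
N0 x:[89/3,42] y:[70/3,37] z:[30,49] -> hit [30,37], descend [2, 8, 10, 11]
  N2 x:[89/3,31] y:[70/3,29] z:[81/2,49] -> miss, prune
  N8 x:[34,115/3] y:[88/3,37] z:[44,48] -> miss, prune
  N10 x:[116/3,42] y:[32,104/3] z:[65/2,97/2] -> miss, prune
  N11 x:[30,97/3] y:[83/3,31] z:[30,75/2] -> hit [30,31], descend [5, 13]
    N5 x:[31,97/3] y:[89/3,31] z:[30,63/2] -> hit [31,31] leaf, test {P1@t=31}
    N13 x:[30,92/3] y:[83/3,29] z:[73/2,75/2] -> miss, prune

7 AABB tests over nodes [0, 2, 8, 10, 11, 5, 13]; 1 leaf entered; closest P1.

== RESULT ==
7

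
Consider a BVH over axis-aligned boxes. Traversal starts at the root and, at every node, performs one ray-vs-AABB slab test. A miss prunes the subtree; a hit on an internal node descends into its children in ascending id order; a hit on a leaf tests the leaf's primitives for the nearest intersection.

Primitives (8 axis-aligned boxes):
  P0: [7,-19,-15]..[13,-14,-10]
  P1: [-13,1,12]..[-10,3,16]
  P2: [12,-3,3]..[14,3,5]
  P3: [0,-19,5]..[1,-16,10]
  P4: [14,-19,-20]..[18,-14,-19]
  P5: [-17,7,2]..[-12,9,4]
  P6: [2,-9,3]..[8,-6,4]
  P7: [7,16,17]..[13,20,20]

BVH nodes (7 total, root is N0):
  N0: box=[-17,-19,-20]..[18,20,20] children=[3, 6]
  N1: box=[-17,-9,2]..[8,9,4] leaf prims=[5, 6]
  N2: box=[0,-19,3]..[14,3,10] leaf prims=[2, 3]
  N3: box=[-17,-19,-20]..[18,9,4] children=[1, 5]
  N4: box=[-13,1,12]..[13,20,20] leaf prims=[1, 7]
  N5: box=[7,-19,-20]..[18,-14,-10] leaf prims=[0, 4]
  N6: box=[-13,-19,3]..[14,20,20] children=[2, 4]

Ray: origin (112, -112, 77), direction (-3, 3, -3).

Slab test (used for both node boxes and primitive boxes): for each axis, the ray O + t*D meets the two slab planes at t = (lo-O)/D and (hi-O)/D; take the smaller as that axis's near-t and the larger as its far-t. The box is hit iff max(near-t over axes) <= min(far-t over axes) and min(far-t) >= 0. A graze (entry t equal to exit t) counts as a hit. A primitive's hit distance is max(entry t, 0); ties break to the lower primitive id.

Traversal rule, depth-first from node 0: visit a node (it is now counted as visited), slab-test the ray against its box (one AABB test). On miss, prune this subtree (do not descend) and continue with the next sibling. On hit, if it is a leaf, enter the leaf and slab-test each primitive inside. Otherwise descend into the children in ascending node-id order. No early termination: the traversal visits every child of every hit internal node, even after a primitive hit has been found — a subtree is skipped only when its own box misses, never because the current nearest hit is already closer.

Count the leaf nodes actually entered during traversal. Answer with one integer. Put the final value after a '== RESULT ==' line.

Trace the traversal:
N0 x:[94/3,43] y:[31,44] z:[19,97/3] -> hit [94/3,97/3], descend [3, 6]
  N3 x:[94/3,43] y:[31,121/3] z:[73/3,97/3] -> hit [94/3,97/3], descend [1, 5]
    N1 x:[104/3,43] y:[103/3,121/3] z:[73/3,25] -> miss, prune
    N5 x:[94/3,35] y:[31,98/3] z:[29,97/3] -> hit [94/3,97/3] leaf, test {P0(miss), P4@t=32}
  N6 x:[98/3,125/3] y:[31,44] z:[19,74/3] -> miss, prune

Visited [0, 3, 1, 5, 6]. Tests: 5 box, 1 leaf. Nearest: P4.

== RESULT ==
1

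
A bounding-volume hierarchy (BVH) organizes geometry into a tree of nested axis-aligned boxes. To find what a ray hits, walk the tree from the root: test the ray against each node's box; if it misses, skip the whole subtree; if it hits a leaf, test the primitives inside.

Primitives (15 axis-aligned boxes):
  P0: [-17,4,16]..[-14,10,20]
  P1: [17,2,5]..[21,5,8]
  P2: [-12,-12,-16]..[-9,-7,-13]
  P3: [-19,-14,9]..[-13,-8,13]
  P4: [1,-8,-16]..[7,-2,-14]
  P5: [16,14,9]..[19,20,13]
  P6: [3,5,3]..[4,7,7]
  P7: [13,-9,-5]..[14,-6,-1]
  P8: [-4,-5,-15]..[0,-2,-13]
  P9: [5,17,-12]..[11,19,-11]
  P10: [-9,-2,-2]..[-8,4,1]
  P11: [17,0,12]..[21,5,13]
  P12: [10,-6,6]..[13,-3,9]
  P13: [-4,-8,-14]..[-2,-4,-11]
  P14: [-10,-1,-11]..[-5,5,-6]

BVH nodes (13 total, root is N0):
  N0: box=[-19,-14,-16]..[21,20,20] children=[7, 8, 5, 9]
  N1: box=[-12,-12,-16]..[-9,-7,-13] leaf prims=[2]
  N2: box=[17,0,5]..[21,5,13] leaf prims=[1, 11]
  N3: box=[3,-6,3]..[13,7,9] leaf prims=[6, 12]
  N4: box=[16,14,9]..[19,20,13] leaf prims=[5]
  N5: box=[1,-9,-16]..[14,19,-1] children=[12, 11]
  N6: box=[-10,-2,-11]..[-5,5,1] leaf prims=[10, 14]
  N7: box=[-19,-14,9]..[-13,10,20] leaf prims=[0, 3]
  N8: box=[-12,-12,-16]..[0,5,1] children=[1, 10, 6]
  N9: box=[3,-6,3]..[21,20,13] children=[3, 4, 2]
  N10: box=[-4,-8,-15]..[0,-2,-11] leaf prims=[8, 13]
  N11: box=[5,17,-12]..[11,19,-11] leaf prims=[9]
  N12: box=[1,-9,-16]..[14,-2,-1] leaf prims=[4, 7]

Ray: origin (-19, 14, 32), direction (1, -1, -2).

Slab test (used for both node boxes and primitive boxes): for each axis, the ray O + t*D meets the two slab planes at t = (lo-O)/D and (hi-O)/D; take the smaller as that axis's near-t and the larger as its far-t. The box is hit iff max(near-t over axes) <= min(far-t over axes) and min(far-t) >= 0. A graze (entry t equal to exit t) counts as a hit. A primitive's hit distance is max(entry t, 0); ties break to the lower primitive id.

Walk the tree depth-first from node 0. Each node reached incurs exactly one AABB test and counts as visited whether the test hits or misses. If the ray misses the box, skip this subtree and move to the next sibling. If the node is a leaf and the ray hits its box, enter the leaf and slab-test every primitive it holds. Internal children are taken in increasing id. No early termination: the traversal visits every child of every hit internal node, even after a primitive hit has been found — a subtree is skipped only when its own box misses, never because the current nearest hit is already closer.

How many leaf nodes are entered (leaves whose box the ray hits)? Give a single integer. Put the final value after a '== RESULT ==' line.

Trace the traversal:
N0 x:[0,40] y:[-6,28] z:[6,24] -> hit [6,24], descend [5, 7, 8, 9]
  N5 x:[20,33] y:[-5,23] z:[33/2,24] -> hit [20,23], descend [11, 12]
    N11 x:[24,30] y:[-5,-3] z:[43/2,22] -> miss, prune
    N12 x:[20,33] y:[16,23] z:[33/2,24] -> hit [20,23] leaf, test {P4(miss), P7(miss)}
  N7 x:[0,6] y:[4,28] z:[6,23/2] -> hit [6,6] leaf, test {P0(miss), P3(miss)}
  N8 x:[7,19] y:[9,26] z:[31/2,24] -> hit [31/2,19], descend [1, 6, 10]
    N1 x:[7,10] y:[21,26] z:[45/2,24] -> miss, prune
    N6 x:[9,14] y:[9,16] z:[31/2,43/2] -> miss, prune
    N10 x:[15,19] y:[16,22] z:[43/2,47/2] -> miss, prune
  N9 x:[22,40] y:[-6,20] z:[19/2,29/2] -> miss, prune

Visited [0, 5, 11, 12, 7, 8, 1, 6, 10, 9]. Tests: 10 box, 2 leaf. Nearest: miss.

== RESULT ==
2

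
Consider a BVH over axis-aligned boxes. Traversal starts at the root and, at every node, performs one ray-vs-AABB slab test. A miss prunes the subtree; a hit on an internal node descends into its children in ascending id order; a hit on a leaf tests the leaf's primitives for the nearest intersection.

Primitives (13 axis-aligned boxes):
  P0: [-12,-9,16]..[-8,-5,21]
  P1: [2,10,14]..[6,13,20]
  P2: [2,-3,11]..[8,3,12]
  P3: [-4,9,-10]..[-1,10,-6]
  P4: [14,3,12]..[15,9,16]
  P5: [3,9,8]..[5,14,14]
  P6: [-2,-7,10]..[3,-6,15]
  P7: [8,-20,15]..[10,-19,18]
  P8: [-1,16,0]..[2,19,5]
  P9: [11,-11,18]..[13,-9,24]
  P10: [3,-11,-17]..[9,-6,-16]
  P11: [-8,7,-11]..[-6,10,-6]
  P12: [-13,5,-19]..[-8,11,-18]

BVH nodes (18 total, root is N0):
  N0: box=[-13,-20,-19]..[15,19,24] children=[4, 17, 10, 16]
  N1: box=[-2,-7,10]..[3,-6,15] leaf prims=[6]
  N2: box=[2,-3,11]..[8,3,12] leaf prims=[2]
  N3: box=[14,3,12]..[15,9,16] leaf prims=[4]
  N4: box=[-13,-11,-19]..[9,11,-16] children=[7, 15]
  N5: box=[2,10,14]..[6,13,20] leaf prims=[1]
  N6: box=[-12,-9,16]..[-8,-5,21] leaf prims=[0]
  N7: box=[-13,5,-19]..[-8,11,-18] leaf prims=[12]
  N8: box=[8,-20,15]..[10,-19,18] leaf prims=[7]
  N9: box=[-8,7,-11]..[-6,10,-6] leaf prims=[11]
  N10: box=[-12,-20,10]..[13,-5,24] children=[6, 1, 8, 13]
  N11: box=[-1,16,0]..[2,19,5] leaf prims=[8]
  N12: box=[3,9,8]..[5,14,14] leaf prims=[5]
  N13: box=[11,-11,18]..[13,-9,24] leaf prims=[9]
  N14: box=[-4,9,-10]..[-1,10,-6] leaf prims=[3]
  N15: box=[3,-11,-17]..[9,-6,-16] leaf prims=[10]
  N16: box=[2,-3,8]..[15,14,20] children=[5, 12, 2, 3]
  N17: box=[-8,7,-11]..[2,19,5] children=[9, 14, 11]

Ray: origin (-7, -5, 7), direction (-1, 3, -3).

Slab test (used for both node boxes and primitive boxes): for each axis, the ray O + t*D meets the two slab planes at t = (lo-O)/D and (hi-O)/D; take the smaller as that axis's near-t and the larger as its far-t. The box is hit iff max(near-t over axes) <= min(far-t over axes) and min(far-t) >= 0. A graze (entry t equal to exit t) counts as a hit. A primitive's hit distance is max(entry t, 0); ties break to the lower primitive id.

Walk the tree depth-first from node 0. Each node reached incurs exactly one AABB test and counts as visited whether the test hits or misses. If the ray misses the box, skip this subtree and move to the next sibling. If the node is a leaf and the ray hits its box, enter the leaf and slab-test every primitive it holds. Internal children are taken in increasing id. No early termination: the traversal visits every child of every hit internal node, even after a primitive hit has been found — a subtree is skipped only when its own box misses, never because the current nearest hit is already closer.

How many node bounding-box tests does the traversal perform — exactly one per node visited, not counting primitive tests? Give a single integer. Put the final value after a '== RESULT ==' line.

Trace the traversal:
N0 x:[-22,6] y:[-5,8] z:[-17/3,26/3] -> hit [-5,6], descend [4, 10, 16, 17]
  N4 x:[-16,6] y:[-2,16/3] z:[23/3,26/3] -> miss, prune
  N10 x:[-20,5] y:[-5,0] z:[-17/3,-1] -> miss, prune
  N16 x:[-22,-9] y:[2/3,19/3] z:[-13/3,-1/3] -> miss, prune
  N17 x:[-9,1] y:[4,8] z:[2/3,6] -> miss, prune

order=[0, 4, 10, 16, 17]  |boxes|=5  |leaves|=0  hit=miss

== RESULT ==
5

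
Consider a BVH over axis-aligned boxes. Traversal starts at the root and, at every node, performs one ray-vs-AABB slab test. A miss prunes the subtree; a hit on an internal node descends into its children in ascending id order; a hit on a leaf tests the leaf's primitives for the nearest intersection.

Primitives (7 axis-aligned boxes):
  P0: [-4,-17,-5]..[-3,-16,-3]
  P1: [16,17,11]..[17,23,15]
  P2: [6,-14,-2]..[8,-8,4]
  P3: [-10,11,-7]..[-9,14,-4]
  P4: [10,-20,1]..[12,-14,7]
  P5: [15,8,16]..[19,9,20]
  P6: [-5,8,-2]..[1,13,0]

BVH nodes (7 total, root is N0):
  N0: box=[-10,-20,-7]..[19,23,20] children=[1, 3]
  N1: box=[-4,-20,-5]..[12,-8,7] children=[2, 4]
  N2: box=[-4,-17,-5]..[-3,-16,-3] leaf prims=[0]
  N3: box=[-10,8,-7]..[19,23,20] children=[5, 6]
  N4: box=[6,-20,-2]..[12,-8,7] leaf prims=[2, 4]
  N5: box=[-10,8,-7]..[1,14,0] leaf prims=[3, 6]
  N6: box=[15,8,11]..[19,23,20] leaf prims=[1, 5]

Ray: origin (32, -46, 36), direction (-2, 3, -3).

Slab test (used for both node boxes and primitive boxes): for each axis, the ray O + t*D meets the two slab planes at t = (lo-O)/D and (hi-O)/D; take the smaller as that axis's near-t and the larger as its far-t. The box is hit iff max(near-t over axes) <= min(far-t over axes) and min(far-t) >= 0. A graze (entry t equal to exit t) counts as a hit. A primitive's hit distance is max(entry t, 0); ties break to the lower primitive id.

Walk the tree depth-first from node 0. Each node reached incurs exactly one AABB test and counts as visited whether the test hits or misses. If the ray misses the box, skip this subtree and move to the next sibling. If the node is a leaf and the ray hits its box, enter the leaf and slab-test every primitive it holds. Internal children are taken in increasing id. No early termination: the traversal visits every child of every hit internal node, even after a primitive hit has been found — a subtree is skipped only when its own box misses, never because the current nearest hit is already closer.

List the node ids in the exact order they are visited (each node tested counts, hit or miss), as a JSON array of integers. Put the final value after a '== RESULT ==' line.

Walk:
N0 x:[13/2,21] y:[26/3,23] z:[16/3,43/3] -> hit [26/3,43/3], descend [1, 3]
  N1 x:[10,18] y:[26/3,38/3] z:[29/3,41/3] -> hit [10,38/3], descend [2, 4]
    N2 x:[35/2,18] y:[29/3,10] z:[13,41/3] -> miss, prune
    N4 x:[10,13] y:[26/3,38/3] z:[29/3,38/3] -> hit [10,38/3] leaf, test {P2@t=12, P4@t=10}
  N3 x:[13/2,21] y:[18,23] z:[16/3,43/3] -> miss, prune

Visited [0, 1, 2, 4, 3]. Tests: 5 box, 1 leaf. Nearest: P4.

== RESULT ==
[0, 1, 2, 4, 3]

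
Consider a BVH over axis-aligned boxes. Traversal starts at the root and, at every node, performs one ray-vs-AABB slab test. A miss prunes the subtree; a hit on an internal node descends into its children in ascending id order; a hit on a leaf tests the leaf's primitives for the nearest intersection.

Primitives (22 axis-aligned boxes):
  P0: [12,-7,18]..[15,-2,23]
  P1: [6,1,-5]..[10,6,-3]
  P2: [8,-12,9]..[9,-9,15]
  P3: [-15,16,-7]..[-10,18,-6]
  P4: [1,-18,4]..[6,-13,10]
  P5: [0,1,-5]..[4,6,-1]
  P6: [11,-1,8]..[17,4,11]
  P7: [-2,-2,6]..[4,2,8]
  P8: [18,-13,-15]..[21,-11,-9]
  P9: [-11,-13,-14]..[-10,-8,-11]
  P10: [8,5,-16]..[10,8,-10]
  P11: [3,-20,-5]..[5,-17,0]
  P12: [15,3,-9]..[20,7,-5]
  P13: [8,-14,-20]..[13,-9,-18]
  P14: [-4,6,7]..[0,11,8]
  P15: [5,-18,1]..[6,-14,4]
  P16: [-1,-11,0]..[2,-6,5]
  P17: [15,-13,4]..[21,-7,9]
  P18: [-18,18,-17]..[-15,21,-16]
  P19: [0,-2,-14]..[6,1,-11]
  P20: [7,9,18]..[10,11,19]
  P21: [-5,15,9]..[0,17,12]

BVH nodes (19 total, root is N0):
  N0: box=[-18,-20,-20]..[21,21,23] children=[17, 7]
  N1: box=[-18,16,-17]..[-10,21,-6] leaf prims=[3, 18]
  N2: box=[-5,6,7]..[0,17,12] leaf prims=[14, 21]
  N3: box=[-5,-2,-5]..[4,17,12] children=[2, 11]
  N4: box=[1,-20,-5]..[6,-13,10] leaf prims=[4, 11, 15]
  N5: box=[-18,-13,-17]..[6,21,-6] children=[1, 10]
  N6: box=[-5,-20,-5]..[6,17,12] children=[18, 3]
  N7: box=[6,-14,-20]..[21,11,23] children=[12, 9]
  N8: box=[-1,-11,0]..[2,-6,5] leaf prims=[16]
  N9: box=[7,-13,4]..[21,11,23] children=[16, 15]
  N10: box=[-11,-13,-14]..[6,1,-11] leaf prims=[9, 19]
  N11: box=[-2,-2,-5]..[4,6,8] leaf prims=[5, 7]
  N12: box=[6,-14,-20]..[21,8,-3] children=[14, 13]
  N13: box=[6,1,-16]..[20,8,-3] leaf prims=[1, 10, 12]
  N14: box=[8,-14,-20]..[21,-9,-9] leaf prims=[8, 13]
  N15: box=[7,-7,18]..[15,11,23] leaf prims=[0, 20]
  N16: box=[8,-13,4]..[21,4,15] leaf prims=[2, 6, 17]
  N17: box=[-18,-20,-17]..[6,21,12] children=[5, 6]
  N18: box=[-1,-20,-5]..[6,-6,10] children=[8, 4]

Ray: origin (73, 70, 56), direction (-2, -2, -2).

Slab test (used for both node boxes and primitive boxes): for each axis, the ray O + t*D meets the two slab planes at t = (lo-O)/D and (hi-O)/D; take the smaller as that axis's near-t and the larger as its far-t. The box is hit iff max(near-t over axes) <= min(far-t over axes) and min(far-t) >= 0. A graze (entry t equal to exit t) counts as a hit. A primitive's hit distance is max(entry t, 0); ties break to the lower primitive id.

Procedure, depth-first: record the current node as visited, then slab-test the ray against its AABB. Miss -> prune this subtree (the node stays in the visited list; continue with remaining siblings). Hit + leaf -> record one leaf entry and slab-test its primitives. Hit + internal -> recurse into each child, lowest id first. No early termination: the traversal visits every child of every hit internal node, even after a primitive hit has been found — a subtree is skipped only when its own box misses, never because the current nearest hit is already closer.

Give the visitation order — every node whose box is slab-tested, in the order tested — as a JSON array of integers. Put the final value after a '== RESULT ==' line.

Walk:
N0 x:[26,91/2] y:[49/2,45] z:[33/2,38] -> hit [26,38], descend [7, 17]
  N7 x:[26,67/2] y:[59/2,42] z:[33/2,38] -> hit [59/2,67/2], descend [9, 12]
    N9 x:[26,33] y:[59/2,83/2] z:[33/2,26] -> miss, prune
    N12 x:[26,67/2] y:[31,42] z:[59/2,38] -> hit [31,67/2], descend [13, 14]
      N13 x:[53/2,67/2] y:[31,69/2] z:[59/2,36] -> hit [31,67/2] leaf, test {P1(miss), P10(miss), P12(miss)}
      N14 x:[26,65/2] y:[79/2,42] z:[65/2,38] -> miss, prune
  N17 x:[67/2,91/2] y:[49/2,45] z:[22,73/2] -> hit [67/2,73/2], descend [5, 6]
    N5 x:[67/2,91/2] y:[49/2,83/2] z:[31,73/2] -> hit [67/2,73/2], descend [1, 10]
      N1 x:[83/2,91/2] y:[49/2,27] z:[31,73/2] -> miss, prune
      N10 x:[67/2,42] y:[69/2,83/2] z:[67/2,35] -> hit [69/2,35] leaf, test {P9(miss), P19@t=69/2}
    N6 x:[67/2,39] y:[53/2,45] z:[22,61/2] -> miss, prune

11 AABB tests over nodes [0, 7, 9, 12, 13, 14, 17, 5, 1, 10, 6]; 2 leaves entered; closest P19.

== RESULT ==
[0, 7, 9, 12, 13, 14, 17, 5, 1, 10, 6]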